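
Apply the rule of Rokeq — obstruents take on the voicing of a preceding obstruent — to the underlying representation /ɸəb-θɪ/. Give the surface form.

The rule targets /θ/ (voiceless dental fricative), which sits after the trigger /b/ (voiced).
A voiced dental fricative is [ð], so the surface segment is [ð].

[ɸəbðɪ]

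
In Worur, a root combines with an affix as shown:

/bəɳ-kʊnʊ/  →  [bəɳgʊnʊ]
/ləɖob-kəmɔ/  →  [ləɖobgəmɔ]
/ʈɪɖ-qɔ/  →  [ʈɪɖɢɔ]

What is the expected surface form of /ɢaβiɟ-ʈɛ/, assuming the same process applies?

The data show progressive voicing assimilation: /k/ → [g] after /ɳ/; /k/ → [g] after /b/; /q/ → [ɢ] after /ɖ/. In each pair only voicing changes, matching the preceding consonant, while place and manner stay constant.
The rule targets /ʈ/ (voiceless retroflex stop), which sits after the trigger /ɟ/ (voiced).
A voiced retroflex stop is [ɖ], so the surface segment is [ɖ].

[ɢaβiɟɖɛ]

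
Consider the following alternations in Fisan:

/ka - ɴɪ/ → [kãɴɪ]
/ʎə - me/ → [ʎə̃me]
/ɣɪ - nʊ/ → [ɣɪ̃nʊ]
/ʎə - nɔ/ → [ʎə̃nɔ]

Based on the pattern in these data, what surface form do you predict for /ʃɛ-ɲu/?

The data show regressive nasality assimilation (vowel nasalisation): /a/ → [ã] before /ɴ/; /ə/ → [ə̃] before /m/; /ɪ/ → [ɪ̃] before /n/; /ə/ → [ə̃] before /n/ — a vowel is nasalised by an immediately following nasal consonant.
/ɛ/ sits next to the nasal /ɲ/ and is therefore nasalised to [ɛ̃].

[ʃɛ̃ɲu]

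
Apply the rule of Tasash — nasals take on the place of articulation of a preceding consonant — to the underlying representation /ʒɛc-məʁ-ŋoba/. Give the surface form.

[ʒɛcɲəʁɴoba]

/m/ is a voiced bilabial nasal. The preceding trigger /c/ is palatal, so /m/ must become palatal as well.
Changing only its place to palatal gives [ɲ] — the voiced palatal nasal.
At the second juncture, /ŋ/ likewise becomes [ɴ] adjacent to /ʁ/.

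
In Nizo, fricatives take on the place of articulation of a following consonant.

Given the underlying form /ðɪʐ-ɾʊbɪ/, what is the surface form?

/ʐ/ is a voiced retroflex fricative. The following trigger /ɾ/ is alveolar, so /ʐ/ must become alveolar as well.
Changing only its place to alveolar gives [z] — the voiced alveolar fricative.

[ðɪzɾʊbɪ]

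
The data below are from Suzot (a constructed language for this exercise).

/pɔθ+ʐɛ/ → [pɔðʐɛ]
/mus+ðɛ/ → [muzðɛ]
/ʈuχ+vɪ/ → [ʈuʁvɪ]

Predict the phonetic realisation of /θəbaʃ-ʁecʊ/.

The data show regressive voicing assimilation: /θ/ → [ð] before /ʐ/; /s/ → [z] before /ð/; /χ/ → [ʁ] before /v/. In each pair only voicing changes, matching the following consonant, while place and manner stay constant.
The rule targets /ʃ/ (voiceless postalveolar fricative), which sits before the trigger /ʁ/ (voiced).
A voiced postalveolar fricative is [ʒ], so the surface segment is [ʒ].

[θəbaʒʁecʊ]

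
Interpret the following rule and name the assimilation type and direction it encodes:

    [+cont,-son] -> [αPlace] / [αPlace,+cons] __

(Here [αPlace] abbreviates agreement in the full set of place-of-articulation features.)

The shared variable α links the value of the place features (abbreviated [Place]) on the target to the same value on the neighbouring segment, so place is the feature that assimilates.
The conditioning segment sits to the left of the focus bar, meaning the trigger precedes the segment that changes — progressive assimilation.

progressive place assimilation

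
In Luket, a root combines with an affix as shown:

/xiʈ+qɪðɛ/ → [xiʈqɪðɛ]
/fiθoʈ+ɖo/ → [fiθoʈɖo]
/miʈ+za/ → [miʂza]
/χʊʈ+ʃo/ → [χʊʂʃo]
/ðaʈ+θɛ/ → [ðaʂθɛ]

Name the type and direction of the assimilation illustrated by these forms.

regressive manner assimilation

Underlying /ʈ/ is realised as [ʂ] next to /z/; /z/ itself does not change.
/ʈ/ is a stop while /z/ is a fricative; the output [ʂ] is a fricative, matching the trigger — so the feature that spreads is manner.
Place and voice are unchanged, so the assimilation is partial, not total.
Checking the remaining alternations: /ʈ/ → [ʂ] before /ʃ/ (stop → fricative, matching a fricative); /ʈ/ → [ʂ] before /θ/ (stop → fricative, matching a fricative) — only manner changes, and always toward the following segment.
No alternation appears in [xiʈqɪðɛ], [fiθoʈɖo]: there the adjacent consonants already agree in manner (/ʈ/ and /q/ are both stops; /ʈ/ and /ɖ/ are both stops), so these forms are consistent with the same rule.
Since the segment that changes precedes the conditioning segment, the assimilation is regressive.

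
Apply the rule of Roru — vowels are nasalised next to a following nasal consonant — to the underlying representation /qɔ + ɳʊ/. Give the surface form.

The vowel /ɔ/ is adjacent to the following nasal /ɳ/, so it acquires [+nasal] and surfaces as [ɔ̃].

[qɔ̃ɳʊ]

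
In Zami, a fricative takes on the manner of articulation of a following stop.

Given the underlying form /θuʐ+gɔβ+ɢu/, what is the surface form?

The rule targets /ʐ/ (voiced retroflex fricative), which sits before the trigger /g/ (stop).
A voiced retroflex stop is [ɖ], so the surface segment is [ɖ].
The same rule applies at the second boundary: /β/ → [b] next to /ɢ/.

[θuɖgɔbɢu]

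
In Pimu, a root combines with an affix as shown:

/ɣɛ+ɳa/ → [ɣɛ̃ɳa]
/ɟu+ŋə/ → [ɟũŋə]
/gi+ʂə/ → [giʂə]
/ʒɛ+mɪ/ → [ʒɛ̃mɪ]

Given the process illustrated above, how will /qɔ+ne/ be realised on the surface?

[qɔ̃ne]

The data show regressive nasality assimilation (vowel nasalisation): /ɛ/ → [ɛ̃] before /ɳ/; /u/ → [ũ] before /ŋ/; /ɛ/ → [ɛ̃] before /m/ — a vowel is nasalised by an immediately following nasal consonant.
No change occurs in [giʂə] because the vowel at the boundary is adjacent to an oral consonant, not a nasal (/i/ next to /ʂ/).
/ɔ/ sits next to the nasal /n/ and is therefore nasalised to [ɔ̃].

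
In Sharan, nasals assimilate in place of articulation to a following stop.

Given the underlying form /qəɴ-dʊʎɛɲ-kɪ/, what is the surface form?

[qəndʊʎɛŋkɪ]

The rule targets /ɴ/ (voiced uvular nasal), which sits before the trigger /d/ (alveolar).
A voiced alveolar nasal is [n], so the surface segment is [n].
The same rule applies at the second boundary: /ɲ/ → [ŋ] next to /k/.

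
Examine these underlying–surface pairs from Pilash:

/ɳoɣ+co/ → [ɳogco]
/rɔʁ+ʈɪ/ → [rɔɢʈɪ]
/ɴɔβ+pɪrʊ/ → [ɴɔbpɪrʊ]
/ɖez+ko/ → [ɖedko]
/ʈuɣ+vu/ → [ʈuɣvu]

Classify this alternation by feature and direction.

regressive manner assimilation

The segment that alternates is /ɣ/, which surfaces as [g] when adjacent to /c/.
The change fricative → stop matches the manner of the following /c/, identifying this as manner assimilation.
Place and voice are unchanged, so the assimilation is partial, not total.
The same holds elsewhere in the data: /ʁ/ → [ɢ] before /ʈ/ (fricative → stop, matching a stop); /β/ → [b] before /p/ (fricative → stop, matching a stop); /z/ → [d] before /k/ (fricative → stop, matching a stop) — only manner changes, and always toward the following segment.
Nothing changes in [ʈuɣvu]: there the adjacent consonants already agree in manner (/ɣ/ and /v/ are both fricatives), so this form is consistent with the same rule.
Since the segment that changes precedes the conditioning segment, the assimilation is regressive.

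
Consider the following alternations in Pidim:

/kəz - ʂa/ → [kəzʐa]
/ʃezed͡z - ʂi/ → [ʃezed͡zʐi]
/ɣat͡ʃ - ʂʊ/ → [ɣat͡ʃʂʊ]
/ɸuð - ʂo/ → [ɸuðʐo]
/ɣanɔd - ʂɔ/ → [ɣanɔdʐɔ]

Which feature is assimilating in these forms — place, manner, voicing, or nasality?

Comparing underlying and surface forms, /ʂ/ → [ʐ] is the alternation; the neighbouring /z/ is constant.
The change voiceless → voiced matches the voicing of the preceding /z/, identifying this as voicing assimilation.
The same holds elsewhere in the data: /ʂ/ → [ʐ] after /d͡z/ (voiceless → voiced, matching voiced); /ʂ/ → [ʐ] after /ð/ (voiceless → voiced, matching voiced); /ʂ/ → [ʐ] after /d/ (voiceless → voiced, matching voiced) — only voicing changes, and always toward the preceding segment.
Nothing changes in [ɣat͡ʃʂʊ]: there the adjacent consonants already agree in voicing (/ʂ/ and /t͡ʃ/ are both voiceless), so this form is consistent with the same rule.

voicing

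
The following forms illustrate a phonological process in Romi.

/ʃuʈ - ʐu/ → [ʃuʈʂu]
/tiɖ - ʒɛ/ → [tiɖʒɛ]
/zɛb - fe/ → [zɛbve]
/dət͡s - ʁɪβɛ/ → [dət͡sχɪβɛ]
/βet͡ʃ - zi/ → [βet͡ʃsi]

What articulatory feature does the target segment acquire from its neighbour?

voicing

Comparing underlying and surface forms, /ʐ/ → [ʂ] is the alternation; the neighbouring /ʈ/ is constant.
/ʐ/ is voiced while /ʈ/ is voiceless; the output [ʂ] is voiceless, matching the trigger — so the feature that spreads is voicing.
Checking the remaining alternations: /f/ → [v] after /b/ (voiceless → voiced, matching voiced); /ʁ/ → [χ] after /t͡s/ (voiced → voiceless, matching voiceless); /z/ → [s] after /t͡ʃ/ (voiced → voiceless, matching voiceless) — only voicing changes, and always toward the preceding segment.
Nothing changes in [tiɖʒɛ]: there the adjacent consonants already agree in voicing (/ʒ/ and /ɖ/ are both voiced), so this form is consistent with the same rule.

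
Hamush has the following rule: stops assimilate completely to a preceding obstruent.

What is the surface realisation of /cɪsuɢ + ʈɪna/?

[cɪsuɢɢɪna]

/ʈ/ is the segment targeted by the rule; it sits immediately after /ɢ/, so it assimilates completely and surfaces as [ɢ].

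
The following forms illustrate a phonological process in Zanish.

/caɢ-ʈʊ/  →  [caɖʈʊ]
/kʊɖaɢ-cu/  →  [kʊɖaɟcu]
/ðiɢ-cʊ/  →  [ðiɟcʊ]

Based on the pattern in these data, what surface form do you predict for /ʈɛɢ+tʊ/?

[ʈɛdtʊ]

The data show regressive place assimilation: /ɢ/ → [ɖ] before /ʈ/; /ɢ/ → [ɟ] before /c/. In each pair only place changes, matching the following consonant, while manner and voice stay constant.
The rule targets /ɢ/ (voiced uvular stop), which sits before the trigger /t/ (alveolar).
The voiced alveolar stop is [d], so /ɢ/ → [d].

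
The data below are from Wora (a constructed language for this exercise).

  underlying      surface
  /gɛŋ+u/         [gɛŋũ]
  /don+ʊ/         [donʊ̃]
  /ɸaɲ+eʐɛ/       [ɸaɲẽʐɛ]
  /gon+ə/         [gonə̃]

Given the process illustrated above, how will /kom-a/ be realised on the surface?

The data show progressive nasality assimilation (vowel nasalisation): /u/ → [ũ] after /ŋ/; /ʊ/ → [ʊ̃] after /n/; /e/ → [ẽ] after /ɲ/; /ə/ → [ə̃] after /n/ — a vowel is nasalised by an immediately preceding nasal consonant.
/a/ sits next to the nasal /m/ and is therefore nasalised to [ã].

[komã]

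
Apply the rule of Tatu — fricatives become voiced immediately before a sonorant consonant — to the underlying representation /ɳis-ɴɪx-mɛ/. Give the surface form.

/s/ is a voiceless alveolar fricative. The following trigger /ɴ/ is voiced, so /s/ must become voiced as well.
The voiced alveolar fricative is [z], so /s/ → [z].
At the second juncture, /x/ likewise becomes [ɣ] adjacent to /m/.

[ɳizɴɪɣmɛ]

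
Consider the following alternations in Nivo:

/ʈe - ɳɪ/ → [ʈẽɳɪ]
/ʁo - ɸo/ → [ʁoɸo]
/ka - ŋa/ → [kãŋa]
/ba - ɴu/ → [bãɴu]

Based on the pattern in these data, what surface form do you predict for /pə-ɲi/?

The data show regressive nasality assimilation (vowel nasalisation): /e/ → [ẽ] before /ɳ/; /a/ → [ã] before /ŋ/; /a/ → [ã] before /ɴ/ — a vowel is nasalised by an immediately following nasal consonant.
No change occurs in [ʁoɸo] because the vowel at the boundary is adjacent to an oral consonant, not a nasal (/o/ next to /ɸ/).
/ə/ sits next to the nasal /ɲ/ and is therefore nasalised to [ə̃].

[pə̃ɲi]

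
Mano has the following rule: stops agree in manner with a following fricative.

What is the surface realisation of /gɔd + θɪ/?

/d/ is a voiced alveolar stop. The following trigger /θ/ is a fricative, so /d/ must become a fricative as well.
Changing only its manner to fricative gives [z] — the voiced alveolar fricative.

[gɔzθɪ]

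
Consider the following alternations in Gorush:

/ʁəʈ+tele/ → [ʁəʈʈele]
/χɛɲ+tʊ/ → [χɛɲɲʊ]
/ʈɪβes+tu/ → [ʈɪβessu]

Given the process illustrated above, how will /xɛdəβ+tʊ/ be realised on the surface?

[xɛdəββʊ]

The data show progressive total assimilation (/t/ → [ʈ] after /ʈ/; /t/ → [ɲ] after /ɲ/; /t/ → [s] after /s/): in every case the target segment becomes identical to its preceding neighbour, copying more than a single feature.
/t/ is the segment targeted by the rule; it sits immediately after /β/, so it assimilates completely and surfaces as [β].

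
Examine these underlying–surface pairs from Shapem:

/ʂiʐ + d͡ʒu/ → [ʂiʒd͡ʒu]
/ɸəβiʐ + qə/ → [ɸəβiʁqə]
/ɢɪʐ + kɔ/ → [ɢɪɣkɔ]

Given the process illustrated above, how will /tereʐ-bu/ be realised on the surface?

[tereβbu]

The data show regressive place assimilation: /ʐ/ → [ʒ] before /d͡ʒ/; /ʐ/ → [ʁ] before /q/; /ʐ/ → [ɣ] before /k/. In each pair only place changes, matching the following consonant, while manner and voice stay constant.
The rule targets /ʐ/ (voiced retroflex fricative), which sits before the trigger /b/ (bilabial).
Changing only its place to bilabial gives [β] — the voiced bilabial fricative.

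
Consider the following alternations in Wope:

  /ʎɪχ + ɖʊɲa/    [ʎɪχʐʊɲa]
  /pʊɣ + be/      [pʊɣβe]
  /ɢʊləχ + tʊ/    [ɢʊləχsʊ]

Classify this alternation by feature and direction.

The segment that alternates is /ɖ/, which surfaces as [ʐ] when adjacent to /χ/.
/ɖ/ is a stop while /χ/ is a fricative; the output [ʐ] is a fricative, matching the trigger — so the feature that spreads is manner.
Place and voice are unchanged, so the assimilation is partial, not total.
Checking the remaining alternations: /b/ → [β] after /ɣ/ (stop → fricative, matching a fricative); /t/ → [s] after /χ/ (stop → fricative, matching a fricative) — only manner changes, and always toward the preceding segment.
The trigger is the preceding segment, so the direction is progressive (perseverative).

progressive manner assimilation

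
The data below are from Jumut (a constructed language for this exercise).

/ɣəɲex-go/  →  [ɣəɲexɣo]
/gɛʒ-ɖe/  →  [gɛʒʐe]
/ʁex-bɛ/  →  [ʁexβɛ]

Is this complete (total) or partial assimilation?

Comparing underlying and surface forms, /g/ → [ɣ] is the alternation; the neighbouring /x/ is constant.
The change stop → fricative matches the manner of the preceding /x/, identifying this as manner assimilation.
Place and voice are unchanged, so the assimilation is partial, not total.
The same holds elsewhere in the data: /ɖ/ → [ʐ] after /ʒ/ (stop → fricative, matching a fricative); /b/ → [β] after /x/ (stop → fricative, matching a fricative) — only manner changes, and always toward the preceding segment.

partial assimilation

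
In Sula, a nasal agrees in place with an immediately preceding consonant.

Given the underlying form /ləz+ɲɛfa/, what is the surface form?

[ləznɛfa]

/ɲ/ is a voiced palatal nasal. The preceding trigger /z/ is alveolar, so /ɲ/ must become alveolar as well.
The voiced alveolar nasal is [n], so /ɲ/ → [n].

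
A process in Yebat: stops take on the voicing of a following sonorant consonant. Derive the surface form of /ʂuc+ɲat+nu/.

The rule targets /c/ (voiceless palatal stop), which sits before the trigger /ɲ/ (voiced).
Changing only its voicing to voiced gives [ɟ] — the voiced palatal stop.
The same rule applies at the second boundary: /t/ → [d] next to /n/.

[ʂuɟɲadnu]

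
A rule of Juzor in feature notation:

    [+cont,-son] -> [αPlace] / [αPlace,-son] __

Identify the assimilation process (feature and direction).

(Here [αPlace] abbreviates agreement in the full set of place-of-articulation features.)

progressive place assimilation

The rule copies the place features (abbreviated [Place]) from the environment onto the target, so the assimilating feature is place.
The conditioning segment sits to the left of the focus bar, meaning the trigger precedes the segment that changes — progressive assimilation.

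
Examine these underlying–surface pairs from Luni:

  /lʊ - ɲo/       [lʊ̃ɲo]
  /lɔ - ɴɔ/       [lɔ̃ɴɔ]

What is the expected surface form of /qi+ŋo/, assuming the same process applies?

[qĩŋo]

The data show regressive nasality assimilation (vowel nasalisation): /ʊ/ → [ʊ̃] before /ɲ/; /ɔ/ → [ɔ̃] before /ɴ/ — a vowel is nasalised by an immediately following nasal consonant.
The vowel /i/ is adjacent to the following nasal /ŋ/, so it acquires [+nasal] and surfaces as [ĩ].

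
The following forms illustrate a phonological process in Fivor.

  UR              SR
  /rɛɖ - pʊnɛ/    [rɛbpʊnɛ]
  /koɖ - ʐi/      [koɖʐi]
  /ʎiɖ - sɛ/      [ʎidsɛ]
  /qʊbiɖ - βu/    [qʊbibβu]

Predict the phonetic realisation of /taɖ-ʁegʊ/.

The data show regressive place assimilation: /ɖ/ → [b] before /p/; /ɖ/ → [d] before /s/; /ɖ/ → [b] before /β/. In each pair only place changes, matching the following consonant, while manner and voice stay constant.
No alternation appears in [koɖʐi]: there the adjacent consonants already agree in place (/ɖ/ and /ʐ/ are both retroflex), so this form is consistent with the same rule.
The rule targets /ɖ/ (voiced retroflex stop), which sits before the trigger /ʁ/ (uvular).
A voiced uvular stop is [ɢ], so the surface segment is [ɢ].

[taɢʁegʊ]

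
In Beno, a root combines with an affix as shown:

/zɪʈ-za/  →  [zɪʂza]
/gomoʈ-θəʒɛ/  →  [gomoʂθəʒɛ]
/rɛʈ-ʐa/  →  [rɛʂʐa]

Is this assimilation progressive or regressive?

Comparing underlying and surface forms, /ʈ/ → [ʂ] is the alternation; the neighbouring /z/ is constant.
The change stop → fricative matches the manner of the following /z/, identifying this as manner assimilation.
Checking the remaining alternations: /ʈ/ → [ʂ] before /θ/ (stop → fricative, matching a fricative); /ʈ/ → [ʂ] before /ʐ/ (stop → fricative, matching a fricative) — only manner changes, and always toward the following segment.
The trigger is the following segment, so the direction is regressive (anticipatory).

regressive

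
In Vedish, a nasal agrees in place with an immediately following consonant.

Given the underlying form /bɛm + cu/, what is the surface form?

[bɛɲcu]

The rule targets /m/ (voiced bilabial nasal), which sits before the trigger /c/ (palatal).
Changing only its place to palatal gives [ɲ] — the voiced palatal nasal.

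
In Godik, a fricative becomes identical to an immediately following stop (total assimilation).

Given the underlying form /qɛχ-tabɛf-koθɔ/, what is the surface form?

/χ/ is the segment targeted by the rule; it sits immediately before /t/, so it assimilates completely and surfaces as [t].
The same rule applies at the second boundary: /f/ → [k] next to /k/.

[qɛttabɛkkoθɔ]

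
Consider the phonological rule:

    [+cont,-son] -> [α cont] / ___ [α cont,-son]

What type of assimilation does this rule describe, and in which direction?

regressive manner assimilation

The rule copies [cont] (continuancy) from the environment onto the target fricatives; since [±cont] encodes the stop/fricative manner contrast, the assimilating dimension is manner.
Since the environment is written after the underscore, the trigger follows the target; the direction is regressive.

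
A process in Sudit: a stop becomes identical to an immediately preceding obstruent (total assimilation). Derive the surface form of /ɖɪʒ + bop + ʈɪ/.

[ɖɪʒʒoppɪ]

/b/ is the segment targeted by the rule; it sits immediately after /ʒ/, so it assimilates completely and surfaces as [ʒ].
At the second juncture, /ʈ/ likewise becomes [p] adjacent to /p/.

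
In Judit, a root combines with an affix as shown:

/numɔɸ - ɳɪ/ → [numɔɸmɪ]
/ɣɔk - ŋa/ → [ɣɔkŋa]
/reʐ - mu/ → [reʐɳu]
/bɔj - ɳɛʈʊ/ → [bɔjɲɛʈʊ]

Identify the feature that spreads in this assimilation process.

Comparing underlying and surface forms, /ɳ/ → [m] is the alternation; the neighbouring /ɸ/ is constant.
/ɳ/ is retroflex while /ɸ/ is bilabial; the output [m] is bilabial, matching the trigger — so the feature that spreads is place.
Checking the remaining alternations: /m/ → [ɳ] after /ʐ/ (bilabial → retroflex, matching retroflex); /ɳ/ → [ɲ] after /j/ (retroflex → palatal, matching palatal) — only place changes, and always toward the preceding segment.
Nothing changes in [ɣɔkŋa]: there the adjacent consonants already agree in place (/ŋ/ and /k/ are both velar), so this form is consistent with the same rule.

place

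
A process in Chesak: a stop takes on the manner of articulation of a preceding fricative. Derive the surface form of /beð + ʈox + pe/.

[beðʂoxɸe]

The rule targets /ʈ/ (voiceless retroflex stop), which sits after the trigger /ð/ (fricative).
The voiceless retroflex fricative is [ʂ], so /ʈ/ → [ʂ].
The same rule applies at the second boundary: /p/ → [ɸ] next to /x/.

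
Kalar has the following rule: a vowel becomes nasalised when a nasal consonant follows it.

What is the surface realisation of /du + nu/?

The vowel /u/ is adjacent to the following nasal /n/, so it acquires [+nasal] and surfaces as [ũ].

[dũnu]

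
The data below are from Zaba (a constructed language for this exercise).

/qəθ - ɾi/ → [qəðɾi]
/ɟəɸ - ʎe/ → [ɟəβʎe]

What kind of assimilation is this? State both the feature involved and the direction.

regressive voicing assimilation

The segment that alternates is /θ/, which surfaces as [ð] when adjacent to /ɾ/.
/θ/ is voiceless while /ɾ/ is voiced; the output [ð] is voiced, matching the trigger — so the feature that spreads is voicing.
Place and manner are unchanged, so the assimilation is partial, not total.
The same holds elsewhere in the data: /ɸ/ → [β] before /ʎ/ (voiceless → voiced, matching voiced) — only voicing changes, and always toward the following segment.
Since the segment that changes precedes the conditioning segment, the assimilation is regressive.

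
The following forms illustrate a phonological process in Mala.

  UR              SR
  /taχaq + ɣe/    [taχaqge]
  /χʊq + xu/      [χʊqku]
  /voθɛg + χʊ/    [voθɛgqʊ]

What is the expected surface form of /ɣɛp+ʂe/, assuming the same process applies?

The data show progressive manner assimilation: /ɣ/ → [g] after /q/; /x/ → [k] after /q/; /χ/ → [q] after /g/. In each pair only manner changes, matching the preceding consonant, while place and voice stay constant.
/ʂ/ is a voiceless retroflex fricative. The preceding trigger /p/ is a stop, so /ʂ/ must become a stop as well.
A voiceless retroflex stop is [ʈ], so the surface segment is [ʈ].

[ɣɛpʈe]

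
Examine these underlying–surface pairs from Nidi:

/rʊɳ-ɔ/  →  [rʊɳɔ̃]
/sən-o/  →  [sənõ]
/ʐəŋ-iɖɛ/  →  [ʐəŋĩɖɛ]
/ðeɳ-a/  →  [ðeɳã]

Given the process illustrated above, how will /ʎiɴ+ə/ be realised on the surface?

[ʎiɴə̃]

The data show progressive nasality assimilation (vowel nasalisation): /ɔ/ → [ɔ̃] after /ɳ/; /o/ → [õ] after /n/; /i/ → [ĩ] after /ŋ/; /a/ → [ã] after /ɳ/ — a vowel is nasalised by an immediately preceding nasal consonant.
The vowel /ə/ is adjacent to the preceding nasal /ɴ/, so it acquires [+nasal] and surfaces as [ə̃].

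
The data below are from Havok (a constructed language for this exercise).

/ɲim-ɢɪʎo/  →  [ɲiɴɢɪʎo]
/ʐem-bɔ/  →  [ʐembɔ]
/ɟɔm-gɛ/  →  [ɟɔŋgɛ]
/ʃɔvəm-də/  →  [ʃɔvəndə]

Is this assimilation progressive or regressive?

Underlying /m/ is realised as [ɴ] next to /ɢ/; /ɢ/ itself does not change.
The change bilabial → uvular matches the place of the following /ɢ/, identifying this as place assimilation.
The other alternating forms pattern the same way: /m/ → [ŋ] before /g/ (bilabial → velar, matching velar); /m/ → [n] before /d/ (bilabial → alveolar, matching alveolar) — only place changes, and always toward the following segment.
No alternation appears in [ʐembɔ]: there the adjacent consonants already agree in place (/m/ and /b/ are both bilabial), so this form is consistent with the same rule.
Since the segment that changes precedes the conditioning segment, the assimilation is regressive.

regressive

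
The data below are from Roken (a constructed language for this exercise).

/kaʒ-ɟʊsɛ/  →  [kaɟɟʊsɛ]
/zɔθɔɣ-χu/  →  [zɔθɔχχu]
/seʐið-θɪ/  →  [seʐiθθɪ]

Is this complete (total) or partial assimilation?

Comparing underlying and surface forms, /ʒ/ → [ɟ] is the alternation; the neighbouring /ɟ/ is constant.
The output [ɟ] is identical to the trigger /ɟ/ — every feature (place, manner, voicing) has been copied — so this is total assimilation.
The other forms behave the same way: /ɣ/ → [χ] before /χ/; /ð/ → [θ] before /θ/ — in each case the output is a copy of the following consonant.

total assimilation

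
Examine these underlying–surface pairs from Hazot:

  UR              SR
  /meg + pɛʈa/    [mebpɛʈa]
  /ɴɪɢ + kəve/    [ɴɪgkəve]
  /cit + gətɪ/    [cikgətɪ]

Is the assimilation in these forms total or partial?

partial assimilation

Comparing underlying and surface forms, /g/ → [b] is the alternation; the neighbouring /p/ is constant.
/g/ is velar while /p/ is bilabial; the output [b] is bilabial, matching the trigger — so the feature that spreads is place.
Manner and voice are unchanged, so the assimilation is partial, not total.
Checking the remaining alternations: /ɢ/ → [g] before /k/ (uvular → velar, matching velar); /t/ → [k] before /g/ (alveolar → velar, matching velar) — only place changes, and always toward the following segment.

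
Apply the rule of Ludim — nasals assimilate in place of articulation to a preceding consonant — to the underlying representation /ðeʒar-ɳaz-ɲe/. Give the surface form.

[ðeʒarnazne]

The rule targets /ɳ/ (voiced retroflex nasal), which sits after the trigger /r/ (alveolar).
A voiced alveolar nasal is [n], so the surface segment is [n].
At the second juncture, /ɲ/ likewise becomes [n] adjacent to /z/.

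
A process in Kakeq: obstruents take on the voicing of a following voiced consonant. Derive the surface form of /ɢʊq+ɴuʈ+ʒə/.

[ɢʊɢɴuɖʒə]

The rule targets /q/ (voiceless uvular stop), which sits before the trigger /ɴ/ (voiced).
The voiced uvular stop is [ɢ], so /q/ → [ɢ].
At the second juncture, /ʈ/ likewise becomes [ɖ] adjacent to /ʒ/.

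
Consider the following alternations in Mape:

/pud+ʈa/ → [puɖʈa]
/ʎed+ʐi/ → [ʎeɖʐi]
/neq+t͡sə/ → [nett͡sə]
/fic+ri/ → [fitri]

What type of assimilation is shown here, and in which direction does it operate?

Underlying /d/ is realised as [ɖ] next to /ʈ/; /ʈ/ itself does not change.
The change alveolar → retroflex matches the place of the following /ʈ/, identifying this as place assimilation.
Manner and voice are unchanged, so the assimilation is partial, not total.
The same holds elsewhere in the data: /d/ → [ɖ] before /ʐ/ (alveolar → retroflex, matching retroflex); /q/ → [t] before /t͡s/ (uvular → alveolar, matching alveolar); /c/ → [t] before /r/ (palatal → alveolar, matching alveolar) — only place changes, and always toward the following segment.
The trigger is the following segment, so the direction is regressive (anticipatory).

regressive place assimilation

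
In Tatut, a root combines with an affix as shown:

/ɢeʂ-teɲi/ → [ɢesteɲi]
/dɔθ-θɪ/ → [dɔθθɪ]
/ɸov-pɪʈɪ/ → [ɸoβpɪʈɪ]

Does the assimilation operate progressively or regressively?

Underlying /ʂ/ is realised as [s] next to /t/; /t/ itself does not change.
/ʂ/ is retroflex while /t/ is alveolar; the output [s] is alveolar, matching the trigger — so the feature that spreads is place.
Checking the remaining alternation: /v/ → [β] before /p/ (labiodental → bilabial, matching bilabial) — only place changes, and always toward the following segment.
No alternation appears in [dɔθθɪ]: there the adjacent consonants already agree in place (/θ/ and /θ/ are both dental), so this form is consistent with the same rule.
The trigger is the following segment, so the direction is regressive (anticipatory).

regressive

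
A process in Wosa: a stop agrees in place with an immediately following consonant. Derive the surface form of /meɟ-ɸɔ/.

[mebɸɔ]

/ɟ/ is a voiced palatal stop. The following trigger /ɸ/ is bilabial, so /ɟ/ must become bilabial as well.
A voiced bilabial stop is [b], so the surface segment is [b].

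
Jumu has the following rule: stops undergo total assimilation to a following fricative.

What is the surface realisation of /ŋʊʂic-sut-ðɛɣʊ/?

/c/ is the segment targeted by the rule; it sits immediately before /s/, so it assimilates completely and surfaces as [s].
The same rule applies at the second boundary: /t/ → [ð] next to /ð/.

[ŋʊʂissuððɛɣʊ]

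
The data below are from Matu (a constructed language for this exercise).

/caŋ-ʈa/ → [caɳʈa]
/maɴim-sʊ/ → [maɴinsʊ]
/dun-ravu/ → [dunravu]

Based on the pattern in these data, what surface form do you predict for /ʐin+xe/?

[ʐiŋxe]

The data show regressive place assimilation: /ŋ/ → [ɳ] before /ʈ/; /m/ → [n] before /s/. In each pair only place changes, matching the following consonant, while manner and voice stay constant.
No alternation appears in [dunravu]: there the adjacent consonants already agree in place (/n/ and /r/ are both alveolar), so this form is consistent with the same rule.
The rule targets /n/ (voiced alveolar nasal), which sits before the trigger /x/ (velar).
The voiced velar nasal is [ŋ], so /n/ → [ŋ].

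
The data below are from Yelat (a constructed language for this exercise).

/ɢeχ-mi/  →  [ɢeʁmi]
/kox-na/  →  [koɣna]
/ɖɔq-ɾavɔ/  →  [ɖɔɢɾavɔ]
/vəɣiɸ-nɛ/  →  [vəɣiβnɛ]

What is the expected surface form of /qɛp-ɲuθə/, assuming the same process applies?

[qɛbɲuθə]

The data show regressive voicing assimilation: /χ/ → [ʁ] before /m/; /x/ → [ɣ] before /n/; /q/ → [ɢ] before /ɾ/; /ɸ/ → [β] before /n/. In each pair only voicing changes, matching the following consonant, while place and manner stay constant.
/p/ is a voiceless bilabial stop. The following trigger /ɲ/ is voiced, so /p/ must become voiced as well.
A voiced bilabial stop is [b], so the surface segment is [b].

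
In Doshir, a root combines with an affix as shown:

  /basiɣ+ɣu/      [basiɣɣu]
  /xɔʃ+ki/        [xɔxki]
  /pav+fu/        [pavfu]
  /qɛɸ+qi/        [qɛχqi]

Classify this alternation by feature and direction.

Underlying /ʃ/ is realised as [x] next to /k/; /k/ itself does not change.
/ʃ/ is postalveolar while /k/ is velar; the output [x] is velar, matching the trigger — so the feature that spreads is place.
Manner and voice are unchanged, so the assimilation is partial, not total.
The same holds elsewhere in the data: /ɸ/ → [χ] before /q/ (bilabial → uvular, matching uvular) — only place changes, and always toward the following segment.
Nothing changes in [basiɣɣu], [pavfu]: there the adjacent consonants already agree in place (/ɣ/ and /ɣ/ are both velar; /v/ and /f/ are both labiodental), so these forms are consistent with the same rule.
The trigger is the following segment, so the direction is regressive (anticipatory).

regressive place assimilation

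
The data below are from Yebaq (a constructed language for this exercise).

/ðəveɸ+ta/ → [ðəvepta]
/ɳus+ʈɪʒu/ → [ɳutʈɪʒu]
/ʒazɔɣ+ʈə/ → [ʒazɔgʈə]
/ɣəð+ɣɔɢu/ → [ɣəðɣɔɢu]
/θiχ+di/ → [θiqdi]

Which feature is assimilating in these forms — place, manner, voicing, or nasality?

The segment that alternates is /ɸ/, which surfaces as [p] when adjacent to /t/.
The change fricative → stop matches the manner of the following /t/, identifying this as manner assimilation.
Checking the remaining alternations: /s/ → [t] before /ʈ/ (fricative → stop, matching a stop); /ɣ/ → [g] before /ʈ/ (fricative → stop, matching a stop); /χ/ → [q] before /d/ (fricative → stop, matching a stop) — only manner changes, and always toward the following segment.
No alternation appears in [ɣəðɣɔɢu]: there the adjacent consonants already agree in manner (/ð/ and /ɣ/ are both fricatives), so this form is consistent with the same rule.

manner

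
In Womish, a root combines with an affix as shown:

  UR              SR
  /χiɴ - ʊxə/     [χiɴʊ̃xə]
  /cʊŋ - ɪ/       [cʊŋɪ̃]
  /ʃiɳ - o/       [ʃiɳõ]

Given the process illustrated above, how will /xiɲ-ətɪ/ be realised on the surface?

[xiɲə̃tɪ]

The data show progressive nasality assimilation (vowel nasalisation): /ʊ/ → [ʊ̃] after /ɴ/; /ɪ/ → [ɪ̃] after /ŋ/; /o/ → [õ] after /ɳ/ — a vowel is nasalised by an immediately preceding nasal consonant.
The vowel /ə/ is adjacent to the preceding nasal /ɲ/, so it acquires [+nasal] and surfaces as [ə̃].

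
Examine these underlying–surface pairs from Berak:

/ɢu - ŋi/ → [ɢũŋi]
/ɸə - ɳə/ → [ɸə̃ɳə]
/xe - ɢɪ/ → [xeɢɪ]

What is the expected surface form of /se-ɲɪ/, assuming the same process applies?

The data show regressive nasality assimilation (vowel nasalisation): /u/ → [ũ] before /ŋ/; /ə/ → [ə̃] before /ɳ/ — a vowel is nasalised by an immediately following nasal consonant.
No change occurs in [xeɢɪ] because the vowel at the boundary is adjacent to an oral consonant, not a nasal (/e/ next to /ɢ/).
/e/ sits next to the nasal /ɲ/ and is therefore nasalised to [ẽ].

[sẽɲɪ]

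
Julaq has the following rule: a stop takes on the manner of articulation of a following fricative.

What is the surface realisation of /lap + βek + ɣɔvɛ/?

[laɸβexɣɔvɛ]

The rule targets /p/ (voiceless bilabial stop), which sits before the trigger /β/ (fricative).
A voiceless bilabial fricative is [ɸ], so the surface segment is [ɸ].
At the second juncture, /k/ likewise becomes [x] adjacent to /ɣ/.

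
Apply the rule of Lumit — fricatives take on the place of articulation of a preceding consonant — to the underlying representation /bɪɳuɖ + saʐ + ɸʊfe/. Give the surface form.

The rule targets /s/ (voiceless alveolar fricative), which sits after the trigger /ɖ/ (retroflex).
Changing only its place to retroflex gives [ʂ] — the voiceless retroflex fricative.
At the second juncture, /ɸ/ likewise becomes [ʂ] adjacent to /ʐ/.

[bɪɳuɖʂaʐʂʊfe]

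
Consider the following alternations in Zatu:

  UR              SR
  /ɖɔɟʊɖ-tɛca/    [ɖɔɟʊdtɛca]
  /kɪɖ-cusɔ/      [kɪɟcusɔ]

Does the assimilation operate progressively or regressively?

regressive

Comparing underlying and surface forms, /ɖ/ → [d] is the alternation; the neighbouring /t/ is constant.
/ɖ/ is retroflex while /t/ is alveolar; the output [d] is alveolar, matching the trigger — so the feature that spreads is place.
The other alternating form patterns the same way: /ɖ/ → [ɟ] before /c/ (retroflex → palatal, matching palatal) — only place changes, and always toward the following segment.
The trigger is the following segment, so the direction is regressive (anticipatory).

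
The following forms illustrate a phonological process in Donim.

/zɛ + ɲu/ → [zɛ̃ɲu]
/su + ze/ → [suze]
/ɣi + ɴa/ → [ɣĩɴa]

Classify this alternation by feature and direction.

regressive nasality assimilation (vowel nasalisation)

The vowel /ɛ/ surfaces as nasalised [ɛ̃] next to the following nasal /ɲ/ — it has acquired the [+nasal] feature of its neighbour.
Likewise in the remaining data: /i/ → [ĩ] before /ɴ/ — each time a vowel is nasalised next to a following nasal.
No change occurs in [suze] because the vowel at the boundary is adjacent to an oral consonant, not a nasal (/u/ next to /z/).
Because the conditioning nasal is to the right of the vowel that changes, the process is regressive (anticipatory).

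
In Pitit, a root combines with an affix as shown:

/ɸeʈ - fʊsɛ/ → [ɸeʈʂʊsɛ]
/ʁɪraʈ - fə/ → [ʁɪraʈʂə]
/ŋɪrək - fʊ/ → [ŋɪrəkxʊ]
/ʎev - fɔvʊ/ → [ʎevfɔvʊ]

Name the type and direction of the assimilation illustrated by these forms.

progressive place assimilation

The segment that alternates is /f/, which surfaces as [ʂ] when adjacent to /ʈ/.
The change labiodental → retroflex matches the place of the preceding /ʈ/, identifying this as place assimilation.
Manner and voice are unchanged, so the assimilation is partial, not total.
Checking the remaining alternation: /f/ → [x] after /k/ (labiodental → velar, matching velar) — only place changes, and always toward the preceding segment.
Nothing changes in [ʎevfɔvʊ]: there the adjacent consonants already agree in place (/f/ and /v/ are both labiodental), so this form is consistent with the same rule.
Since the segment that changes follows the conditioning segment, the assimilation is progressive.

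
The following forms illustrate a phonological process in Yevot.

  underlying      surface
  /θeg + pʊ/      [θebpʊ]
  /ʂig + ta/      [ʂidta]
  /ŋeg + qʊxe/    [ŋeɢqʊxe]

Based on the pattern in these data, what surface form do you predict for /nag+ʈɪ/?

[naɖʈɪ]

The data show regressive place assimilation: /g/ → [b] before /p/; /g/ → [d] before /t/; /g/ → [ɢ] before /q/. In each pair only place changes, matching the following consonant, while manner and voice stay constant.
/g/ is a voiced velar stop. The following trigger /ʈ/ is retroflex, so /g/ must become retroflex as well.
Changing only its place to retroflex gives [ɖ] — the voiced retroflex stop.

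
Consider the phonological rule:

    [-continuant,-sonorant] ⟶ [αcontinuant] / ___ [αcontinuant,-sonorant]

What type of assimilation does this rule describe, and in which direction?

regressive manner assimilation

The rule copies [continuant] (continuancy) from the environment onto the target stops; since [±continuant] encodes the stop/fricative manner contrast, the assimilating dimension is manner.
The conditioning segment sits to the right of the focus bar, meaning the trigger follows the segment that changes — regressive assimilation.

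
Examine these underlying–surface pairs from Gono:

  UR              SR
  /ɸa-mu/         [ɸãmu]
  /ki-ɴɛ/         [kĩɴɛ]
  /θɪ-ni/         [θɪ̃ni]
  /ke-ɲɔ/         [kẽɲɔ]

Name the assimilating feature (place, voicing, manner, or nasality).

nasality

The vowel /a/ surfaces as nasalised [ã] next to the following nasal /m/ — it has acquired the [+nasal] feature of its neighbour.
Likewise in the remaining data: /i/ → [ĩ] before /ɴ/; /ɪ/ → [ɪ̃] before /n/; /e/ → [ẽ] before /ɲ/ — each time a vowel is nasalised next to a following nasal.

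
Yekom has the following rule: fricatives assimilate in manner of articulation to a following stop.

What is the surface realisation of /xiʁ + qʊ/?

/ʁ/ is a voiced uvular fricative. The following trigger /q/ is a stop, so /ʁ/ must become a stop as well.
Changing only its manner to stop gives [ɢ] — the voiced uvular stop.

[xiɢqʊ]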